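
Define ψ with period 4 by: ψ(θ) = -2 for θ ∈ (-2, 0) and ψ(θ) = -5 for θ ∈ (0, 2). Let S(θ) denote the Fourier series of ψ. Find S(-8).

θ = -8 differs from θ = 0 by -2 full period(s), and the series is 4-periodic.
At θ = 0 the one-sided limits are ψ(0^-) = -2 and ψ(0^+) = -5.
By Dirichlet's theorem the series converges to their average, [(-2) + (-5)]/2 = -7/2.

-7/2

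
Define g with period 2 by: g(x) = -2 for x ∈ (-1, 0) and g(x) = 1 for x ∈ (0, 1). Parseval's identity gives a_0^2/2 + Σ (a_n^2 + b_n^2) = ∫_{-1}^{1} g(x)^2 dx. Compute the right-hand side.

∫_{-1}^{1} g(x)^2 dx = 5.

5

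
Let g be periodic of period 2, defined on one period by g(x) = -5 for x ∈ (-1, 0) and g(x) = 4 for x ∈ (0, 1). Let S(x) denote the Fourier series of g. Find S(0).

-1/2

At x = 0 the one-sided limits are g(0^-) = -5 and g(0^+) = 4.
By Dirichlet's theorem the series converges to their average, [(-5) + (4)]/2 = -1/2.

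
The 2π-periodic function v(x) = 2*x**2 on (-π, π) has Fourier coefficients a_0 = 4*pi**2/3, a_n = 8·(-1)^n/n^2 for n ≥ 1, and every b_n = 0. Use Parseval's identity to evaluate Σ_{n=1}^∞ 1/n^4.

Parseval: a_0^2/2 + Σ a_n^2 = (1/π) ∫_{-π}^{π} v(x)^2 dx = 8*pi**4/5.
Subtract a_0^2/2 = 8*pi**4/9: Σ a_n^2 = 32*pi**4/45.
Since a_n^2 = 64/n^4, Σ 1/n^4 = pi**4/90.

pi**4/90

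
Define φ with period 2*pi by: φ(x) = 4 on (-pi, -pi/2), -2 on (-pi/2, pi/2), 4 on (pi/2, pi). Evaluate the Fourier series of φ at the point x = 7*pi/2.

x = 7*pi/2 differs from x = -pi/2 by 2 full period(s), and the series is 2*pi-periodic.
At x = -pi/2 the one-sided limits are φ(-pi/2^-) = 4 and φ(-pi/2^+) = -2.
By Dirichlet's theorem the series converges to their average, [(4) + (-2)]/2 = 1.

1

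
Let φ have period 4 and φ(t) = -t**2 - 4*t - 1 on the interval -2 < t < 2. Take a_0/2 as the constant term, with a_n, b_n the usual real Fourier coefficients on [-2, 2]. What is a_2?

-4/pi**2

a_2 = 1/2 ∫_{-2}^{2} φ(t) cos(pi*t) dt.
Integrating by parts twice (tabular method), an antiderivative of (-t**2 - 4*t - 1) cos(pi*t) is -t**2*sin(pi*t)/pi - 4*t*sin(pi*t)/pi - 2*t*cos(pi*t)/pi**2 - sin(pi*t)/pi + 2*sin(pi*t)/pi**3 - 4*cos(pi*t)/pi**2; evaluating from -2 to 2: ∫_{-2}^{2} (-t**2 - 4*t - 1) cos(pi*t) dt = (-8/pi**2) - (0) = -8/pi**2.
Hence a_2 = (1/2)·(-8/pi**2) = -4/pi**2.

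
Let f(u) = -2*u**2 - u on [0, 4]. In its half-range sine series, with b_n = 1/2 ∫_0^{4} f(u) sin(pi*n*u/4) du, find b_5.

8*(32 - 225*pi**2)/(125*pi**3)

b_5 = 1/2 ∫_0^{4} (-2*u**2 - u) sin(5*pi*u/4) du.
Integrating by parts twice (tabular method), an antiderivative of (-2*u**2 - u) sin(5*pi*u/4) is 8*u**2*cos(5*pi*u/4)/(5*pi) - 64*u*sin(5*pi*u/4)/(25*pi**2) + 4*u*cos(5*pi*u/4)/(5*pi) - 16*sin(5*pi*u/4)/(25*pi**2) - 256*cos(5*pi*u/4)/(125*pi**3); evaluating from 0 to 4: ∫_{0}^{4} (-2*u**2 - u) sin(5*pi*u/4) du = (16*(16 - 225*pi**2)/(125*pi**3)) - (-256/(125*pi**3)) = 16*(32 - 225*pi**2)/(125*pi**3).
Hence b_5 = (1/2)·(16*(32 - 225*pi**2)/(125*pi**3)) = 8*(32 - 225*pi**2)/(125*pi**3).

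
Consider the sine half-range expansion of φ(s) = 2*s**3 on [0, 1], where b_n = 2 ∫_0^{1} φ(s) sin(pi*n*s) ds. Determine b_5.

4*(-6 + 25*pi**2)/(125*pi**3)

b_5 = 2 ∫_0^{1} (2*s**3) sin(5*pi*s) ds.
Integrating by parts three times (tabular method), an antiderivative of (2*s**3) sin(5*pi*s) is -2*s**3*cos(5*pi*s)/(5*pi) + 6*s**2*sin(5*pi*s)/(25*pi**2) + 12*s*cos(5*pi*s)/(125*pi**3) - 12*sin(5*pi*s)/(625*pi**4); evaluating from 0 to 1: ∫_{0}^{1} (2*s**3) sin(5*pi*s) ds = (2*(-6 + 25*pi**2)/(125*pi**3)) - (0) = 2*(-6 + 25*pi**2)/(125*pi**3).
Hence b_5 = 2·(2*(-6 + 25*pi**2)/(125*pi**3)) = 4*(-6 + 25*pi**2)/(125*pi**3).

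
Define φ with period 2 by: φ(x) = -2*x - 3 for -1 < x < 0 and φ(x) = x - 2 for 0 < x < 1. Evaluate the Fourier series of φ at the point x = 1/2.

φ is continuous at x = 1/2 with value -3/2, so the series converges to -3/2 there.

-3/2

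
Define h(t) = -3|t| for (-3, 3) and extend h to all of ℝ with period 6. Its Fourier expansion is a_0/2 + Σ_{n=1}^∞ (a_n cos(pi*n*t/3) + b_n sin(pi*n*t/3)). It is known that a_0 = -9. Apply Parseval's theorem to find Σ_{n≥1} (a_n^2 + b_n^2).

Parseval: a_0^2/2 + Σ_{n≥1} (a_n^2+b_n^2) = 1/3 ∫_{-3}^{3} h(t)^2 dt = 54.
Subtract a_0^2/2 = 81/2: Σ (a_n^2+b_n^2) = 27/2.

27/2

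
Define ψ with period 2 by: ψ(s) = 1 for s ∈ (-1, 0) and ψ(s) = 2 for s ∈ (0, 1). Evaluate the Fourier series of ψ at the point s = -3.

3/2

s = -3 differs from s = 1 by -2 full period(s), and the series is 2-periodic.
At s = 1 the one-sided limits are ψ(1^-) = 2 and ψ(1^+) = 1.
By Dirichlet's theorem the series converges to their average, [(2) + (1)]/2 = 3/2.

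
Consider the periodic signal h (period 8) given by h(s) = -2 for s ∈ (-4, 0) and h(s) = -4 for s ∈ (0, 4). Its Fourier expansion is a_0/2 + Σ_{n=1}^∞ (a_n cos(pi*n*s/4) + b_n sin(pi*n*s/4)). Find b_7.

-4/(7*pi)

b_7 = 1/4 ∫_{-4}^{4} h(s) sin(7*pi*s/4) ds.
Split the integral at the breakpoints.
Directly, an antiderivative of (-2) sin(7*pi*s/4) is 8*cos(7*pi*s/4)/(7*pi); evaluating from -4 to 0: ∫_{-4}^{0} (-2) sin(7*pi*s/4) ds = (8/(7*pi)) - (-8/(7*pi)) = 16/(7*pi).
Directly, an antiderivative of (-4) sin(7*pi*s/4) is 16*cos(7*pi*s/4)/(7*pi); evaluating from 0 to 4: ∫_{0}^{4} (-4) sin(7*pi*s/4) ds = (-16/(7*pi)) - (16/(7*pi)) = -32/(7*pi).
Summing the pieces and multiplying by (1/4) gives b_7 = -4/(7*pi).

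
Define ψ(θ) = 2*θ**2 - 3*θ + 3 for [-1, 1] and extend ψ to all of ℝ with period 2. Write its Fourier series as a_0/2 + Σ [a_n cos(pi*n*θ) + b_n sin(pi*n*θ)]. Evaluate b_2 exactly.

b_2 = ∫_{-1}^{1} ψ(θ) sin(2*pi*θ) dθ.
Integrating by parts twice (tabular method), an antiderivative of (2*θ**2 - 3*θ + 3) sin(2*pi*θ) is -θ**2*cos(2*pi*θ)/pi + θ*sin(2*pi*θ)/pi**2 + 3*θ*cos(2*pi*θ)/(2*pi) - 3*sin(2*pi*θ)/(4*pi**2) - 3*cos(2*pi*θ)/(2*pi) + cos(2*pi*θ)/(2*pi**3); evaluating from -1 to 1: ∫_{-1}^{1} (2*θ**2 - 3*θ + 3) sin(2*pi*θ) dθ = ((1/2 - pi**2)/pi**3) - (-4/pi + 1/(2*pi**3)) = 3/pi.
Hence b_2 = 3/pi.

3/pi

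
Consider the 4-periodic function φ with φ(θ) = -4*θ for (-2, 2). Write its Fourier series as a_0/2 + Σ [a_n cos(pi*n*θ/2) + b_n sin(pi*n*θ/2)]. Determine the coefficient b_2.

8/pi

b_2 = 1/2 ∫_{-2}^{2} φ(θ) sin(pi*θ) dθ.
φ is odd and sin(pi*θ) is odd, so the integrand is even and b_2 = ∫_0^{2} φ(θ) sin(pi*θ) dθ.
Integrating by parts (boundary term plus one more integral), an antiderivative of (-4*θ) sin(pi*θ) is 4*θ*cos(pi*θ)/pi - 4*sin(pi*θ)/pi**2; evaluating from 0 to 2: ∫_{0}^{2} (-4*θ) sin(pi*θ) dθ = (8/pi) - (0) = 8/pi.
Hence b_2 = 8/pi.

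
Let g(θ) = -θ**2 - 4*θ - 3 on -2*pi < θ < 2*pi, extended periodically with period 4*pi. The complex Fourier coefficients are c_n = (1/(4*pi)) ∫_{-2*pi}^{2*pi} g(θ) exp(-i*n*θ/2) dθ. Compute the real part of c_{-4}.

-1/2

Since g is real-valued, Re(c_{-4}) = (1/(4*pi)) ∫_{-2*pi}^{2*pi} g(θ) cos(-2*θ) dθ = a_{4}/2.
Integrating by parts twice (tabular method), an antiderivative of (-θ**2 - 4*θ - 3) cos(-2*θ) is -θ**2*sin(2*θ)/2 - 2*θ*sin(2*θ) - θ*cos(2*θ)/2 - 5*sin(2*θ)/4 - cos(2*θ); evaluating from -2*pi to 2*pi: ∫_{-2*pi}^{2*pi} (-θ**2 - 4*θ - 3) cos(-2*θ) dθ = (-pi - 1) - (-1 + pi) = -2*pi.
Hence Re(c_{-4}) = (1/(4*pi))·(-2*pi) = -1/2.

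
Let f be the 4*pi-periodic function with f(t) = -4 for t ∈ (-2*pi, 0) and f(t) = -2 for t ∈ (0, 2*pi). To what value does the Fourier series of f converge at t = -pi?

f is continuous at t = -pi with value -4, so the series converges to -4 there.

-4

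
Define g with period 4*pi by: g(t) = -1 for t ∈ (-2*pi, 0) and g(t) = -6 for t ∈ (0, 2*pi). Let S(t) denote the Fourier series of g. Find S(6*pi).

-7/2

t = 6*pi differs from t = -2*pi by 2 full period(s), and the series is 4*pi-periodic.
At t = -2*pi the one-sided limits are g(-2*pi^-) = -6 and g(-2*pi^+) = -1.
By Dirichlet's theorem the series converges to their average, [(-6) + (-1)]/2 = -7/2.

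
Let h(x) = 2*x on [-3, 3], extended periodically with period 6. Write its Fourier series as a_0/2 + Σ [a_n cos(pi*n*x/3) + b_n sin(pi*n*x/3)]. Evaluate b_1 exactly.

12/pi

b_1 = 1/3 ∫_{-3}^{3} h(x) sin(pi*x/3) dx.
h is odd and sin(pi*x/3) is odd, so the integrand is even and b_1 = 2/3 ∫_0^{3} h(x) sin(pi*x/3) dx.
Integrating by parts (boundary term plus one more integral), an antiderivative of (2*x) sin(pi*x/3) is -6*x*cos(pi*x/3)/pi + 18*sin(pi*x/3)/pi**2; evaluating from 0 to 3: ∫_{0}^{3} (2*x) sin(pi*x/3) dx = (18/pi) - (0) = 18/pi.
Hence b_1 = (2/3)·(18/pi) = 12/pi.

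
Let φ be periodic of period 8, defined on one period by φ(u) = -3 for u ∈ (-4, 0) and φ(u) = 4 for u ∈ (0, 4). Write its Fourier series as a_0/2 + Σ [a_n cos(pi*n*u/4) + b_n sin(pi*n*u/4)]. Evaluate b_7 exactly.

2/pi

b_7 = 1/4 ∫_{-4}^{4} φ(u) sin(7*pi*u/4) du.
Split the integral at the breakpoints.
Directly, an antiderivative of (-3) sin(7*pi*u/4) is 12*cos(7*pi*u/4)/(7*pi); evaluating from -4 to 0: ∫_{-4}^{0} (-3) sin(7*pi*u/4) du = (12/(7*pi)) - (-12/(7*pi)) = 24/(7*pi).
Directly, an antiderivative of (4) sin(7*pi*u/4) is -16*cos(7*pi*u/4)/(7*pi); evaluating from 0 to 4: ∫_{0}^{4} (4) sin(7*pi*u/4) du = (16/(7*pi)) - (-16/(7*pi)) = 32/(7*pi).
Summing the pieces and multiplying by (1/4) gives b_7 = 2/pi.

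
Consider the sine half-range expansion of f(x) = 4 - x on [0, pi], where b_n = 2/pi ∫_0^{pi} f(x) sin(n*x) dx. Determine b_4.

1/2

b_4 = 2/pi ∫_0^{pi} (4 - x) sin(4*x) dx.
Integrating by parts (boundary term plus one more integral), an antiderivative of (4 - x) sin(4*x) is x*cos(4*x)/4 - sin(4*x)/16 - cos(4*x); evaluating from 0 to pi: ∫_{0}^{pi} (4 - x) sin(4*x) dx = (-1 + pi/4) - (-1) = pi/4.
Hence b_4 = (2/pi)·(pi/4) = 1/2.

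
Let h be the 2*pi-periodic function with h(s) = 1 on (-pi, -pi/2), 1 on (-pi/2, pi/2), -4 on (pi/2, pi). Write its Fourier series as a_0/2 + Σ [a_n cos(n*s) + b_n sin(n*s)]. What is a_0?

a_0 = 1/pi ∫_{-pi}^{pi} h(s) ds = 1/pi · (-pi/2) = -1/2.

-1/2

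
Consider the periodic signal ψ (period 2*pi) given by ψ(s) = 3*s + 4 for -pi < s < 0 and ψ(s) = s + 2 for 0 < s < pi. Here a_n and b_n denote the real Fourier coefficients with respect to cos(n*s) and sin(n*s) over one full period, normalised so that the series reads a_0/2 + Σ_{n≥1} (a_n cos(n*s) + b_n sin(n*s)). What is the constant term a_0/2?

a_0 = 1/pi ∫_{-pi}^{pi} ψ(s) ds = 1/pi · (pi*(6 - pi)) = 6 - pi.
So the constant term a_0/2 = 3 - pi/2.

3 - pi/2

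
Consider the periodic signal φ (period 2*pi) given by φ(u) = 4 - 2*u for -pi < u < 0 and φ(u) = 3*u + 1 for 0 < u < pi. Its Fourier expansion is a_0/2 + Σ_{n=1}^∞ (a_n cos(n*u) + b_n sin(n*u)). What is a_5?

a_5 = 1/pi ∫_{-pi}^{pi} φ(u) cos(5*u) du.
Split the integral at the breakpoints.
Integrating by parts (boundary term plus one more integral), an antiderivative of (4 - 2*u) cos(5*u) is -2*u*sin(5*u)/5 + 4*sin(5*u)/5 - 2*cos(5*u)/25; evaluating from -pi to 0: ∫_{-pi}^{0} (4 - 2*u) cos(5*u) du = (-2/25) - (2/25) = -4/25.
Integrating by parts (boundary term plus one more integral), an antiderivative of (3*u + 1) cos(5*u) is 3*u*sin(5*u)/5 + sin(5*u)/5 + 3*cos(5*u)/25; evaluating from 0 to pi: ∫_{0}^{pi} (3*u + 1) cos(5*u) du = (-3/25) - (3/25) = -6/25.
Summing the pieces and multiplying by (1/pi) gives a_5 = -2/(5*pi).

-2/(5*pi)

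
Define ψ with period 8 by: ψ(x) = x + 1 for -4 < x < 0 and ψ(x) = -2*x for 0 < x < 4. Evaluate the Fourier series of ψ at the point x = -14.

-4

x = -14 differs from x = 2 by -2 full period(s), and the series is 8-periodic.
ψ is continuous at x = 2 with value -4, so the series converges to -4 there.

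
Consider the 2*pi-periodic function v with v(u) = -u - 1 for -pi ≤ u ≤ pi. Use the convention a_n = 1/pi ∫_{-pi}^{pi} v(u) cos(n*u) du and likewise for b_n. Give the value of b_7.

b_7 = 1/pi ∫_{-pi}^{pi} v(u) sin(7*u) du.
Integrating by parts (boundary term plus one more integral), an antiderivative of (-u - 1) sin(7*u) is u*cos(7*u)/7 - sin(7*u)/49 + cos(7*u)/7; evaluating from -pi to pi: ∫_{-pi}^{pi} (-u - 1) sin(7*u) du = (-pi/7 - 1/7) - (-1/7 + pi/7) = -2*pi/7.
Hence b_7 = (1/pi)·(-2*pi/7) = -2/7.

-2/7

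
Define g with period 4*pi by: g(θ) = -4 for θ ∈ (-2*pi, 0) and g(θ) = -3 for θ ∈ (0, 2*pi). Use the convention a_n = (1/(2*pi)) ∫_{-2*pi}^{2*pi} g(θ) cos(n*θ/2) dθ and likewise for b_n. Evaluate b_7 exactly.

b_7 = (1/(2*pi)) ∫_{-2*pi}^{2*pi} g(θ) sin(7*θ/2) dθ.
Split the integral at the breakpoints.
Directly, an antiderivative of (-4) sin(7*θ/2) is 8*cos(7*θ/2)/7; evaluating from -2*pi to 0: ∫_{-2*pi}^{0} (-4) sin(7*θ/2) dθ = (8/7) - (-8/7) = 16/7.
Directly, an antiderivative of (-3) sin(7*θ/2) is 6*cos(7*θ/2)/7; evaluating from 0 to 2*pi: ∫_{0}^{2*pi} (-3) sin(7*θ/2) dθ = (-6/7) - (6/7) = -12/7.
Summing the pieces and multiplying by (1/(2*pi)) gives b_7 = 2/(7*pi).

2/(7*pi)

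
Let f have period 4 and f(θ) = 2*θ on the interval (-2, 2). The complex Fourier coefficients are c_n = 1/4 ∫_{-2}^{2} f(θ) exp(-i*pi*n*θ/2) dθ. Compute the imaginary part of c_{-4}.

-1/pi

Since f is real-valued, Im(c_{-4}) = -1/4 ∫_{-2}^{2} f(θ) sin(-2*pi*θ) dθ = b_{4}/2.
f is odd and sin(-2*pi*θ) is odd, so the integrand is even: ∫_{-2}^{2} f(θ) sin(-2*pi*θ) dθ = 2∫_0^{2} f(θ) sin(-2*pi*θ) dθ.
Integrating by parts (boundary term plus one more integral), an antiderivative of (2*θ) sin(-2*pi*θ) is θ*cos(2*pi*θ)/pi - sin(2*pi*θ)/(2*pi**2); evaluating from 0 to 2: ∫_{0}^{2} (2*θ) sin(-2*pi*θ) dθ = (2/pi) - (0) = 2/pi.
So ∫_{-2}^{2} f(θ) sin(-2*pi*θ) dθ = 4/pi.
Hence Im(c_{-4}) = (-1/4)·(4/pi) = -1/pi.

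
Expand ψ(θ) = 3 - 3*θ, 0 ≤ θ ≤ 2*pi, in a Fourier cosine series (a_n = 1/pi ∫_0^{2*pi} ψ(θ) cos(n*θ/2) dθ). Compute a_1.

a_1 = 1/pi ∫_0^{2*pi} (3 - 3*θ) cos(θ/2) dθ.
Integrating by parts (boundary term plus one more integral), an antiderivative of (3 - 3*θ) cos(θ/2) is -6*θ*sin(θ/2) + 6*sin(θ/2) - 12*cos(θ/2); evaluating from 0 to 2*pi: ∫_{0}^{2*pi} (3 - 3*θ) cos(θ/2) dθ = (12) - (-12) = 24.
Hence a_1 = (1/pi)·(24) = 24/pi.

24/pi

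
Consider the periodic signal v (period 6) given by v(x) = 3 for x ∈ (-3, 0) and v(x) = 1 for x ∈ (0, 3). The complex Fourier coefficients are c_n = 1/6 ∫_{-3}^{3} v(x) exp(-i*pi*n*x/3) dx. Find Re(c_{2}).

0

Since v is real-valued, Re(c_{2}) = 1/6 ∫_{-3}^{3} v(x) cos(2*pi*x/3) dx = a_{2}/2.
Split the integral at the breakpoints.
Directly, an antiderivative of (3) cos(2*pi*x/3) is 9*sin(2*pi*x/3)/(2*pi); evaluating from -3 to 0: ∫_{-3}^{0} (3) cos(2*pi*x/3) dx = (0) - (0) = 0.
Directly, an antiderivative of (1) cos(2*pi*x/3) is 3*sin(2*pi*x/3)/(2*pi); evaluating from 0 to 3: ∫_{0}^{3} (1) cos(2*pi*x/3) dx = (0) - (0) = 0.
So ∫_{-3}^{3} v(x) cos(2*pi*x/3) dx = 0.
Hence Re(c_{2}) = (1/6)·(0) = 0.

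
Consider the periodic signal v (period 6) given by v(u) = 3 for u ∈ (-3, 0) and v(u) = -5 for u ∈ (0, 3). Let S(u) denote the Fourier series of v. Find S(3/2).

-5

v is continuous at u = 3/2 with value -5, so the series converges to -5 there.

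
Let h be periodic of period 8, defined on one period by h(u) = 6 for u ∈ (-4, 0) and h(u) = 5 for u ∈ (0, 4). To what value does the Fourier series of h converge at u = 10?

5

u = 10 differs from u = 2 by 1 full period(s), and the series is 8-periodic.
h is continuous at u = 2 with value 5, so the series converges to 5 there.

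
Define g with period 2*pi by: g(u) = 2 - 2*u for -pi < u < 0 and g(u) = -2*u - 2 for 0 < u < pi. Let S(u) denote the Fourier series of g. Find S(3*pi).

u = 3*pi differs from u = pi by 1 full period(s), and the series is 2*pi-periodic.
At u = pi the one-sided limits are g(pi^-) = -2*pi - 2 and g(pi^+) = 2 + 2*pi.
By Dirichlet's theorem the series converges to their average, [(-2*pi - 2) + (2 + 2*pi)]/2 = 0.

0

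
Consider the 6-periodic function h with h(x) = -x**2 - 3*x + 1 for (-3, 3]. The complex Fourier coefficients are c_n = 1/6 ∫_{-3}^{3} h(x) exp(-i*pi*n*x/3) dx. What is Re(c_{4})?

-9/(8*pi**2)

Since h is real-valued, Re(c_{4}) = 1/6 ∫_{-3}^{3} h(x) cos(4*pi*x/3) dx = a_{4}/2.
Integrating by parts twice (tabular method), an antiderivative of (-x**2 - 3*x + 1) cos(4*pi*x/3) is -3*x**2*sin(4*pi*x/3)/(4*pi) - 9*x*sin(4*pi*x/3)/(4*pi) - 9*x*cos(4*pi*x/3)/(8*pi**2) + 27*sin(4*pi*x/3)/(32*pi**3) + 3*sin(4*pi*x/3)/(4*pi) - 27*cos(4*pi*x/3)/(16*pi**2); evaluating from -3 to 3: ∫_{-3}^{3} (-x**2 - 3*x + 1) cos(4*pi*x/3) dx = (-81/(16*pi**2)) - (27/(16*pi**2)) = -27/(4*pi**2).
Hence Re(c_{4}) = (1/6)·(-27/(4*pi**2)) = -9/(8*pi**2).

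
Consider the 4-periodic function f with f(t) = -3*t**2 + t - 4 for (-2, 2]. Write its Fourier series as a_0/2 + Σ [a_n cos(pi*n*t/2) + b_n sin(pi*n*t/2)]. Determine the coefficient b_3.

4/(3*pi)

b_3 = 1/2 ∫_{-2}^{2} f(t) sin(3*pi*t/2) dt.
Integrating by parts twice (tabular method), an antiderivative of (-3*t**2 + t - 4) sin(3*pi*t/2) is 2*t**2*cos(3*pi*t/2)/pi - 8*t*sin(3*pi*t/2)/(3*pi**2) - 2*t*cos(3*pi*t/2)/(3*pi) + 4*sin(3*pi*t/2)/(9*pi**2) - 16*cos(3*pi*t/2)/(9*pi**3) + 8*cos(3*pi*t/2)/(3*pi); evaluating from -2 to 2: ∫_{-2}^{2} (-3*t**2 + t - 4) sin(3*pi*t/2) dt = (4*(4 - 21*pi**2)/(9*pi**3)) - (-12/pi + 16/(9*pi**3)) = 8/(3*pi).
Hence b_3 = (1/2)·(8/(3*pi)) = 4/(3*pi).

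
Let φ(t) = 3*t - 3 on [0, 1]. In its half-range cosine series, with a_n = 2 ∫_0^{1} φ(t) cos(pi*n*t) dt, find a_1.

-12/pi**2

a_1 = 2 ∫_0^{1} (3*t - 3) cos(pi*t) dt.
Integrating by parts (boundary term plus one more integral), an antiderivative of (3*t - 3) cos(pi*t) is 3*t*sin(pi*t)/pi - 3*sin(pi*t)/pi + 3*cos(pi*t)/pi**2; evaluating from 0 to 1: ∫_{0}^{1} (3*t - 3) cos(pi*t) dt = (-3/pi**2) - (3/pi**2) = -6/pi**2.
Hence a_1 = 2·(-6/pi**2) = -12/pi**2.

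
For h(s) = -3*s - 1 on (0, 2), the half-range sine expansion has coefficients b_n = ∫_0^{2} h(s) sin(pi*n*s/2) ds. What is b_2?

6/pi

b_2 = ∫_0^{2} (-3*s - 1) sin(pi*s) ds.
Integrating by parts (boundary term plus one more integral), an antiderivative of (-3*s - 1) sin(pi*s) is 3*s*cos(pi*s)/pi - 3*sin(pi*s)/pi**2 + cos(pi*s)/pi; evaluating from 0 to 2: ∫_{0}^{2} (-3*s - 1) sin(pi*s) ds = (7/pi) - (1/pi) = 6/pi.
Hence b_2 = 6/pi.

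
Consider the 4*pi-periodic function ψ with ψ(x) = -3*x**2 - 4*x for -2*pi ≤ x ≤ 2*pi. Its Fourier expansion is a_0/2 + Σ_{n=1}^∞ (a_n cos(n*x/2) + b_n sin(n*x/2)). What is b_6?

8/3

b_6 = (1/(2*pi)) ∫_{-2*pi}^{2*pi} ψ(x) sin(3*x) dx.
Integrating by parts twice (tabular method), an antiderivative of (-3*x**2 - 4*x) sin(3*x) is x**2*cos(3*x) - 2*x*sin(3*x)/3 + 4*x*cos(3*x)/3 - 4*sin(3*x)/9 - 2*cos(3*x)/9; evaluating from -2*pi to 2*pi: ∫_{-2*pi}^{2*pi} (-3*x**2 - 4*x) sin(3*x) dx = (-2/9 + 8*pi/3 + 4*pi**2) - (-8*pi/3 - 2/9 + 4*pi**2) = 16*pi/3.
Hence b_6 = (1/(2*pi))·(16*pi/3) = 8/3.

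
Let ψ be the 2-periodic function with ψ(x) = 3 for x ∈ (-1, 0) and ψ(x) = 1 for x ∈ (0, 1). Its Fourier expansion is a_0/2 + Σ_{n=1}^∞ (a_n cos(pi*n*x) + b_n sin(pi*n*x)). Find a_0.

a_0 = ∫_{-1}^{1} ψ(x) dx = 4.

4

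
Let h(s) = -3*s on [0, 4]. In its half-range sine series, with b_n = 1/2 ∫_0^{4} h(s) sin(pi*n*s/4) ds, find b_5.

b_5 = 1/2 ∫_0^{4} (-3*s) sin(5*pi*s/4) ds.
Integrating by parts (boundary term plus one more integral), an antiderivative of (-3*s) sin(5*pi*s/4) is 12*s*cos(5*pi*s/4)/(5*pi) - 48*sin(5*pi*s/4)/(25*pi**2); evaluating from 0 to 4: ∫_{0}^{4} (-3*s) sin(5*pi*s/4) ds = (-48/(5*pi)) - (0) = -48/(5*pi).
Hence b_5 = (1/2)·(-48/(5*pi)) = -24/(5*pi).

-24/(5*pi)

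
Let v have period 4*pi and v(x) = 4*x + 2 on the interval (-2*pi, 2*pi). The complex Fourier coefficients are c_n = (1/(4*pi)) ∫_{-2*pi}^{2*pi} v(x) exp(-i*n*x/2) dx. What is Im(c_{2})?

Since v is real-valued, Im(c_{2}) = -(1/(4*pi)) ∫_{-2*pi}^{2*pi} v(x) sin(x) dx = -b_{2}/2.
Integrating by parts (boundary term plus one more integral), an antiderivative of (4*x + 2) sin(x) is -4*x*cos(x) + 4*sin(x) - 2*cos(x); evaluating from -2*pi to 2*pi: ∫_{-2*pi}^{2*pi} (4*x + 2) sin(x) dx = (-8*pi - 2) - (-2 + 8*pi) = -16*pi.
Hence Im(c_{2}) = (-1/(4*pi))·(-16*pi) = 4.

4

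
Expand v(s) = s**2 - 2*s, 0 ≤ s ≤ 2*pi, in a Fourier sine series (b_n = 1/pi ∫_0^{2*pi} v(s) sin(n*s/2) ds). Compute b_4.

b_4 = 1/pi ∫_0^{2*pi} (s**2 - 2*s) sin(2*s) ds.
Integrating by parts twice (tabular method), an antiderivative of (s**2 - 2*s) sin(2*s) is -s**2*cos(2*s)/2 + s*sin(2*s)/2 + s*cos(2*s) - sin(2*s)/2 + cos(2*s)/4; evaluating from 0 to 2*pi: ∫_{0}^{2*pi} (s**2 - 2*s) sin(2*s) ds = (-2*pi**2 + 1/4 + 2*pi) - (1/4) = 2*pi*(1 - pi).
Hence b_4 = (1/pi)·(2*pi*(1 - pi)) = 2 - 2*pi.

2 - 2*pi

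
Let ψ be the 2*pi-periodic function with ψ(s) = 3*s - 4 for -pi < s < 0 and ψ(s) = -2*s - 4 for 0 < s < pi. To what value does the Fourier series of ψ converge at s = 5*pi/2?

s = 5*pi/2 differs from s = pi/2 by 1 full period(s), and the series is 2*pi-periodic.
ψ is continuous at s = pi/2 with value -4 - pi, so the series converges to -4 - pi there.

-4 - pi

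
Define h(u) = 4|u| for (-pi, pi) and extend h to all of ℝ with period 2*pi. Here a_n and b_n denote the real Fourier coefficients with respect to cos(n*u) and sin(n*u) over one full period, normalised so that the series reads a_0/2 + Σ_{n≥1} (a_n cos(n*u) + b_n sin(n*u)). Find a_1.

a_1 = 1/pi ∫_{-pi}^{pi} h(u) cos(u) du.
h is even and cos(u) is even, so the integrand is even and a_1 = 2/pi ∫_0^{pi} h(u) cos(u) du.
Integrating by parts (boundary term plus one more integral), an antiderivative of (4*u) cos(u) is 4*u*sin(u) + 4*cos(u); evaluating from 0 to pi: ∫_{0}^{pi} (4*u) cos(u) du = (-4) - (4) = -8.
Hence a_1 = (2/pi)·(-8) = -16/pi.

-16/pi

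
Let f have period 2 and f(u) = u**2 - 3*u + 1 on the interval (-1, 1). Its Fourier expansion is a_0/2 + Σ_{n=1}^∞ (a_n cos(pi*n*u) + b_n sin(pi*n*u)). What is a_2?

a_2 = ∫_{-1}^{1} f(u) cos(2*pi*u) du.
Integrating by parts twice (tabular method), an antiderivative of (u**2 - 3*u + 1) cos(2*pi*u) is u**2*sin(2*pi*u)/(2*pi) - 3*u*sin(2*pi*u)/(2*pi) + u*cos(2*pi*u)/(2*pi**2) - sin(2*pi*u)/(4*pi**3) + sin(2*pi*u)/(2*pi) - 3*cos(2*pi*u)/(4*pi**2); evaluating from -1 to 1: ∫_{-1}^{1} (u**2 - 3*u + 1) cos(2*pi*u) du = (-1/(4*pi**2)) - (-5/(4*pi**2)) = pi**(-2).
Hence a_2 = pi**(-2).

pi**(-2)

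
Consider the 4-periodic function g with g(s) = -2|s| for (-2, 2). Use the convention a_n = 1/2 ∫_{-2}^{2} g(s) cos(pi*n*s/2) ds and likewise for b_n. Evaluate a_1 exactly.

16/pi**2

a_1 = 1/2 ∫_{-2}^{2} g(s) cos(pi*s/2) ds.
g is even and cos(pi*s/2) is even, so the integrand is even and a_1 = ∫_0^{2} g(s) cos(pi*s/2) ds.
Integrating by parts (boundary term plus one more integral), an antiderivative of (-2*s) cos(pi*s/2) is -4*s*sin(pi*s/2)/pi - 8*cos(pi*s/2)/pi**2; evaluating from 0 to 2: ∫_{0}^{2} (-2*s) cos(pi*s/2) ds = (8/pi**2) - (-8/pi**2) = 16/pi**2.
Hence a_1 = 16/pi**2.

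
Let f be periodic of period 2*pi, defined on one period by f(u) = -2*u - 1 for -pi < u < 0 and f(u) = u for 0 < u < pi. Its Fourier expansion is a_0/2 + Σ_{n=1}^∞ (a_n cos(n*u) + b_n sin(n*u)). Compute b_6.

1/6

b_6 = 1/pi ∫_{-pi}^{pi} f(u) sin(6*u) du.
Split the integral at the breakpoints.
Integrating by parts (boundary term plus one more integral), an antiderivative of (-2*u - 1) sin(6*u) is u*cos(6*u)/3 - sin(6*u)/18 + cos(6*u)/6; evaluating from -pi to 0: ∫_{-pi}^{0} (-2*u - 1) sin(6*u) du = (1/6) - (1/6 - pi/3) = pi/3.
Integrating by parts (boundary term plus one more integral), an antiderivative of (u) sin(6*u) is -u*cos(6*u)/6 + sin(6*u)/36; evaluating from 0 to pi: ∫_{0}^{pi} (u) sin(6*u) du = (-pi/6) - (0) = -pi/6.
Summing the pieces and multiplying by (1/pi) gives b_6 = 1/6.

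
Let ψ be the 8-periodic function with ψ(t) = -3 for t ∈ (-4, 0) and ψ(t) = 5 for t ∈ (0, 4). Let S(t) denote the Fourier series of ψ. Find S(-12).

1

t = -12 differs from t = 4 by -2 full period(s), and the series is 8-periodic.
At t = 4 the one-sided limits are ψ(4^-) = 5 and ψ(4^+) = -3.
By Dirichlet's theorem the series converges to their average, [(5) + (-3)]/2 = 1.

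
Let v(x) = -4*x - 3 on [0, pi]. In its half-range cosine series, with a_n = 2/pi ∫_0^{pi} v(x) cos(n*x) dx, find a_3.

16/(9*pi)

a_3 = 2/pi ∫_0^{pi} (-4*x - 3) cos(3*x) dx.
Integrating by parts (boundary term plus one more integral), an antiderivative of (-4*x - 3) cos(3*x) is -4*x*sin(3*x)/3 - sin(3*x) - 4*cos(3*x)/9; evaluating from 0 to pi: ∫_{0}^{pi} (-4*x - 3) cos(3*x) dx = (4/9) - (-4/9) = 8/9.
Hence a_3 = (2/pi)·(8/9) = 16/(9*pi).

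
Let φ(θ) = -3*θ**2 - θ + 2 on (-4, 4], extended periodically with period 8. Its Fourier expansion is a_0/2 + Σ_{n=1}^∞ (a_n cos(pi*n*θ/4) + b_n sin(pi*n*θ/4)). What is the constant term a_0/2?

a_0 = 1/4 ∫_{-4}^{4} φ(θ) dθ = 1/4 · (-112) = -28.
So the constant term a_0/2 = -14.

-14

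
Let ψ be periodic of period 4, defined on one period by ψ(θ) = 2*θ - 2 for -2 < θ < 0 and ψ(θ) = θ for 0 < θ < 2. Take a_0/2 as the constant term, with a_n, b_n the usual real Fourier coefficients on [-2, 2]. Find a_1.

4/pi**2

a_1 = 1/2 ∫_{-2}^{2} ψ(θ) cos(pi*θ/2) dθ.
Split the integral at the breakpoints.
Integrating by parts (boundary term plus one more integral), an antiderivative of (2*θ - 2) cos(pi*θ/2) is 4*θ*sin(pi*θ/2)/pi - 4*sin(pi*θ/2)/pi + 8*cos(pi*θ/2)/pi**2; evaluating from -2 to 0: ∫_{-2}^{0} (2*θ - 2) cos(pi*θ/2) dθ = (8/pi**2) - (-8/pi**2) = 16/pi**2.
Integrating by parts (boundary term plus one more integral), an antiderivative of (θ) cos(pi*θ/2) is 2*θ*sin(pi*θ/2)/pi + 4*cos(pi*θ/2)/pi**2; evaluating from 0 to 2: ∫_{0}^{2} (θ) cos(pi*θ/2) dθ = (-4/pi**2) - (4/pi**2) = -8/pi**2.
Summing the pieces and multiplying by (1/2) gives a_1 = 4/pi**2.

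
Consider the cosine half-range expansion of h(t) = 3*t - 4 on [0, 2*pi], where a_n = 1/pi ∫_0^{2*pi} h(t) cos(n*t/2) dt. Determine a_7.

a_7 = 1/pi ∫_0^{2*pi} (3*t - 4) cos(7*t/2) dt.
Integrating by parts (boundary term plus one more integral), an antiderivative of (3*t - 4) cos(7*t/2) is 6*t*sin(7*t/2)/7 - 8*sin(7*t/2)/7 + 12*cos(7*t/2)/49; evaluating from 0 to 2*pi: ∫_{0}^{2*pi} (3*t - 4) cos(7*t/2) dt = (-12/49) - (12/49) = -24/49.
Hence a_7 = (1/pi)·(-24/49) = -24/(49*pi).

-24/(49*pi)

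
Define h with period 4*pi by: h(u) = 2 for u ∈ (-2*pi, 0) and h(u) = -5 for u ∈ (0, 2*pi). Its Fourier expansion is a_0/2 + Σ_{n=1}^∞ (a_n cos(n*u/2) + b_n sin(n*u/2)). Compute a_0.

-3

a_0 = (1/(2*pi)) ∫_{-2*pi}^{2*pi} h(u) du = (1/(2*pi)) · (-6*pi) = -3.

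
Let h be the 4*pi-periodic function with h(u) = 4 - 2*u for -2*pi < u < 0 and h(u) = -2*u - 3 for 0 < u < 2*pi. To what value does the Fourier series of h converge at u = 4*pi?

1/2

u = 4*pi differs from u = 0 by 1 full period(s), and the series is 4*pi-periodic.
At u = 0 the one-sided limits are h(0^-) = 4 and h(0^+) = -3.
By Dirichlet's theorem the series converges to their average, [(4) + (-3)]/2 = 1/2.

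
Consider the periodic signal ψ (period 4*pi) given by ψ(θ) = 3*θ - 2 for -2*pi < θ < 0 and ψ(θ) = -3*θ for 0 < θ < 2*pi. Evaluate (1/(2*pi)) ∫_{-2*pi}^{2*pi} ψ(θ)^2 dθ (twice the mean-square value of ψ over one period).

(1/(2*pi)) ∫_{-2*pi}^{2*pi} ψ(θ)^2 dθ = (1/(2*pi)) · (8*pi*(1 + 3*pi + 6*pi**2)) = 4 + 12*pi + 24*pi**2.

4 + 12*pi + 24*pi**2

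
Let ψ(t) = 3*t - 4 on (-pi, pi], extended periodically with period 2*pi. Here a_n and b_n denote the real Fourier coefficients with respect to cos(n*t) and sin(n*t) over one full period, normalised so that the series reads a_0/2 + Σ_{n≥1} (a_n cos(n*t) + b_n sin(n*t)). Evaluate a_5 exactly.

0

a_5 = 1/pi ∫_{-pi}^{pi} ψ(t) cos(5*t) dt.
Integrating by parts (boundary term plus one more integral), an antiderivative of (3*t - 4) cos(5*t) is 3*t*sin(5*t)/5 - 4*sin(5*t)/5 + 3*cos(5*t)/25; evaluating from -pi to pi: ∫_{-pi}^{pi} (3*t - 4) cos(5*t) dt = (-3/25) - (-3/25) = 0.
Hence a_5 = (1/pi)·(0) = 0.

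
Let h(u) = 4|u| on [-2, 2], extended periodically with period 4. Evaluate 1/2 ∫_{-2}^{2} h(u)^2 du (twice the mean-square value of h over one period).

1/2 ∫_{-2}^{2} h(u)^2 du = 1/2 · (256/3) = 128/3.

128/3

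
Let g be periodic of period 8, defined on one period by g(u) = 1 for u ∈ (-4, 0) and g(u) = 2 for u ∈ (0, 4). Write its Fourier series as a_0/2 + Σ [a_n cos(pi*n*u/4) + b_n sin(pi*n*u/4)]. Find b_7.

b_7 = 1/4 ∫_{-4}^{4} g(u) sin(7*pi*u/4) du.
Split the integral at the breakpoints.
Directly, an antiderivative of (1) sin(7*pi*u/4) is -4*cos(7*pi*u/4)/(7*pi); evaluating from -4 to 0: ∫_{-4}^{0} (1) sin(7*pi*u/4) du = (-4/(7*pi)) - (4/(7*pi)) = -8/(7*pi).
Directly, an antiderivative of (2) sin(7*pi*u/4) is -8*cos(7*pi*u/4)/(7*pi); evaluating from 0 to 4: ∫_{0}^{4} (2) sin(7*pi*u/4) du = (8/(7*pi)) - (-8/(7*pi)) = 16/(7*pi).
Summing the pieces and multiplying by (1/4) gives b_7 = 2/(7*pi).

2/(7*pi)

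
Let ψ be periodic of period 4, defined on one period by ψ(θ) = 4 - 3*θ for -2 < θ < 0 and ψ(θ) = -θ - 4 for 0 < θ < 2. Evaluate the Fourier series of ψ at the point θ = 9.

-5

θ = 9 differs from θ = 1 by 2 full period(s), and the series is 4-periodic.
ψ is continuous at θ = 1 with value -5, so the series converges to -5 there.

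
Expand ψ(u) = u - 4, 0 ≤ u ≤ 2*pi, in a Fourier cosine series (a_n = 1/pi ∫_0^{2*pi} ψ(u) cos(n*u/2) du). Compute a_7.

-8/(49*pi)

a_7 = 1/pi ∫_0^{2*pi} (u - 4) cos(7*u/2) du.
Integrating by parts (boundary term plus one more integral), an antiderivative of (u - 4) cos(7*u/2) is 2*u*sin(7*u/2)/7 - 8*sin(7*u/2)/7 + 4*cos(7*u/2)/49; evaluating from 0 to 2*pi: ∫_{0}^{2*pi} (u - 4) cos(7*u/2) du = (-4/49) - (4/49) = -8/49.
Hence a_7 = (1/pi)·(-8/49) = -8/(49*pi).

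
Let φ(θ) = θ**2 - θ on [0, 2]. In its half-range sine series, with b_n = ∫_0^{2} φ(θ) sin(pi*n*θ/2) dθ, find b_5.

b_5 = ∫_0^{2} (θ**2 - θ) sin(5*pi*θ/2) dθ.
Integrating by parts twice (tabular method), an antiderivative of (θ**2 - θ) sin(5*pi*θ/2) is -2*θ**2*cos(5*pi*θ/2)/(5*pi) + 8*θ*sin(5*pi*θ/2)/(25*pi**2) + 2*θ*cos(5*pi*θ/2)/(5*pi) - 4*sin(5*pi*θ/2)/(25*pi**2) + 16*cos(5*pi*θ/2)/(125*pi**3); evaluating from 0 to 2: ∫_{0}^{2} (θ**2 - θ) sin(5*pi*θ/2) dθ = (4*(-4 + 25*pi**2)/(125*pi**3)) - (16/(125*pi**3)) = 4*(-8 + 25*pi**2)/(125*pi**3).
Hence b_5 = 4*(-8 + 25*pi**2)/(125*pi**3).

4*(-8 + 25*pi**2)/(125*pi**3)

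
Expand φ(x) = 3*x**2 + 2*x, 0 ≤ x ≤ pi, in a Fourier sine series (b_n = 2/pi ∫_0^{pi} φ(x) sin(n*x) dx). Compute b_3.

b_3 = 2/pi ∫_0^{pi} (3*x**2 + 2*x) sin(3*x) dx.
Integrating by parts twice (tabular method), an antiderivative of (3*x**2 + 2*x) sin(3*x) is -x**2*cos(3*x) + 2*x*sin(3*x)/3 - 2*x*cos(3*x)/3 + 2*sin(3*x)/9 + 2*cos(3*x)/9; evaluating from 0 to pi: ∫_{0}^{pi} (3*x**2 + 2*x) sin(3*x) dx = (-2/9 + 2*pi/3 + pi**2) - (2/9) = -4/9 + 2*pi/3 + pi**2.
Hence b_3 = (2/pi)·(-4/9 + 2*pi/3 + pi**2) = -8/(9*pi) + 4/3 + 2*pi.

-8/(9*pi) + 4/3 + 2*pi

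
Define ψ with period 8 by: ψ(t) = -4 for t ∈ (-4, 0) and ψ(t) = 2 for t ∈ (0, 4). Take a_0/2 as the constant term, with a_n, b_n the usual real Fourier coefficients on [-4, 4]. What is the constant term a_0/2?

a_0 = 1/4 ∫_{-4}^{4} ψ(t) dt = 1/4 · (-8) = -2.
So the constant term a_0/2 = -1.

-1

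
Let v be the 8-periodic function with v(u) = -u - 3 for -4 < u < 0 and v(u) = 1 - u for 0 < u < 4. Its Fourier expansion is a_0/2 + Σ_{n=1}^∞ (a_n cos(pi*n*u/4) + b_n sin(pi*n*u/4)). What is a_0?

-2

a_0 = 1/4 ∫_{-4}^{4} v(u) du = 1/4 · (-8) = -2.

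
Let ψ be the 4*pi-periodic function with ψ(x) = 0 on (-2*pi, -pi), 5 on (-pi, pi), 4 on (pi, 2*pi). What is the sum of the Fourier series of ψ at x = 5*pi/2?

x = 5*pi/2 differs from x = -3*pi/2 by 1 full period(s), and the series is 4*pi-periodic.
ψ is continuous at x = -3*pi/2 with value 0, so the series converges to 0 there.

0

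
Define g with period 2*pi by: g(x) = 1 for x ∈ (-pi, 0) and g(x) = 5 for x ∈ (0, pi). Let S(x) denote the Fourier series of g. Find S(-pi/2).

g is continuous at x = -pi/2 with value 1, so the series converges to 1 there.

1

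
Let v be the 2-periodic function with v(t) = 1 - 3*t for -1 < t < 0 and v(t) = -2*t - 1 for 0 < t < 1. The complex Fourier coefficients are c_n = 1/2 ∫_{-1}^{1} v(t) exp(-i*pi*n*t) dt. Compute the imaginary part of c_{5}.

9/(10*pi)

Since v is real-valued, Im(c_{5}) = -1/2 ∫_{-1}^{1} v(t) sin(5*pi*t) dt = -b_{5}/2.
Split the integral at the breakpoints.
Integrating by parts (boundary term plus one more integral), an antiderivative of (1 - 3*t) sin(5*pi*t) is 3*t*cos(5*pi*t)/(5*pi) - 3*sin(5*pi*t)/(25*pi**2) - cos(5*pi*t)/(5*pi); evaluating from -1 to 0: ∫_{-1}^{0} (1 - 3*t) sin(5*pi*t) dt = (-1/(5*pi)) - (4/(5*pi)) = -1/pi.
Integrating by parts (boundary term plus one more integral), an antiderivative of (-2*t - 1) sin(5*pi*t) is 2*t*cos(5*pi*t)/(5*pi) - 2*sin(5*pi*t)/(25*pi**2) + cos(5*pi*t)/(5*pi); evaluating from 0 to 1: ∫_{0}^{1} (-2*t - 1) sin(5*pi*t) dt = (-3/(5*pi)) - (1/(5*pi)) = -4/(5*pi).
So ∫_{-1}^{1} v(t) sin(5*pi*t) dt = -9/(5*pi).
Hence Im(c_{5}) = (-1/2)·(-9/(5*pi)) = 9/(10*pi).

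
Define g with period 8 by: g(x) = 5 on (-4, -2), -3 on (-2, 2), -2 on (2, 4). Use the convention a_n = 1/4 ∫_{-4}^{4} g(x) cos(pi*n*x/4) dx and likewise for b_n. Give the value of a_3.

a_3 = 1/4 ∫_{-4}^{4} g(x) cos(3*pi*x/4) dx.
Split the integral at the breakpoints.
Directly, an antiderivative of (5) cos(3*pi*x/4) is 20*sin(3*pi*x/4)/(3*pi); evaluating from -4 to -2: ∫_{-4}^{-2} (5) cos(3*pi*x/4) dx = (20/(3*pi)) - (0) = 20/(3*pi).
Directly, an antiderivative of (-3) cos(3*pi*x/4) is -4*sin(3*pi*x/4)/pi; evaluating from -2 to 2: ∫_{-2}^{2} (-3) cos(3*pi*x/4) dx = (4/pi) - (-4/pi) = 8/pi.
Directly, an antiderivative of (-2) cos(3*pi*x/4) is -8*sin(3*pi*x/4)/(3*pi); evaluating from 2 to 4: ∫_{2}^{4} (-2) cos(3*pi*x/4) dx = (0) - (8/(3*pi)) = -8/(3*pi).
Summing the pieces and multiplying by (1/4) gives a_3 = 3/pi.

3/pi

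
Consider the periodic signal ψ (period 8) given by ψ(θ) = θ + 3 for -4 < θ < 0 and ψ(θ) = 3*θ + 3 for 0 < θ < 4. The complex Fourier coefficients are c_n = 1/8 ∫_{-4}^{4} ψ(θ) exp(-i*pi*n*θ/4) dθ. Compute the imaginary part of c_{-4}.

Since ψ is real-valued, Im(c_{-4}) = -1/8 ∫_{-4}^{4} ψ(θ) sin(-pi*θ) dθ = b_{4}/2.
Split the integral at the breakpoints.
Integrating by parts (boundary term plus one more integral), an antiderivative of (θ + 3) sin(-pi*θ) is θ*cos(pi*θ)/pi - sin(pi*θ)/pi**2 + 3*cos(pi*θ)/pi; evaluating from -4 to 0: ∫_{-4}^{0} (θ + 3) sin(-pi*θ) dθ = (3/pi) - (-1/pi) = 4/pi.
Integrating by parts (boundary term plus one more integral), an antiderivative of (3*θ + 3) sin(-pi*θ) is 3*θ*cos(pi*θ)/pi - 3*sin(pi*θ)/pi**2 + 3*cos(pi*θ)/pi; evaluating from 0 to 4: ∫_{0}^{4} (3*θ + 3) sin(-pi*θ) dθ = (15/pi) - (3/pi) = 12/pi.
So ∫_{-4}^{4} ψ(θ) sin(-pi*θ) dθ = 16/pi.
Hence Im(c_{-4}) = (-1/8)·(16/pi) = -2/pi.

-2/pi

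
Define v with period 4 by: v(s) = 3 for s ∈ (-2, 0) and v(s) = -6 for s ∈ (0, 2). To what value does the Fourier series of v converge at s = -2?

-3/2

At s = -2 the one-sided limits are v(-2^-) = -6 and v(-2^+) = 3.
By Dirichlet's theorem the series converges to their average, [(-6) + (3)]/2 = -3/2.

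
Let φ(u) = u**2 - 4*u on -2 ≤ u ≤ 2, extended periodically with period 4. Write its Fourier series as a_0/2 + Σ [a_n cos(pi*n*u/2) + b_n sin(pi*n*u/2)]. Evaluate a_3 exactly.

-16/(9*pi**2)

a_3 = 1/2 ∫_{-2}^{2} φ(u) cos(3*pi*u/2) du.
Integrating by parts twice (tabular method), an antiderivative of (u**2 - 4*u) cos(3*pi*u/2) is 2*u**2*sin(3*pi*u/2)/(3*pi) - 8*u*sin(3*pi*u/2)/(3*pi) + 8*u*cos(3*pi*u/2)/(9*pi**2) - 16*sin(3*pi*u/2)/(27*pi**3) - 16*cos(3*pi*u/2)/(9*pi**2); evaluating from -2 to 2: ∫_{-2}^{2} (u**2 - 4*u) cos(3*pi*u/2) du = (0) - (32/(9*pi**2)) = -32/(9*pi**2).
Hence a_3 = (1/2)·(-32/(9*pi**2)) = -16/(9*pi**2).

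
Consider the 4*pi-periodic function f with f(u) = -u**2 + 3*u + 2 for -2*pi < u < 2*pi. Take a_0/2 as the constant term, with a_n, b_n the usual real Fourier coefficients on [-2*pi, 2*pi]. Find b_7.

b_7 = (1/(2*pi)) ∫_{-2*pi}^{2*pi} f(u) sin(7*u/2) du.
Integrating by parts twice (tabular method), an antiderivative of (-u**2 + 3*u + 2) sin(7*u/2) is 2*u**2*cos(7*u/2)/7 - 8*u*sin(7*u/2)/49 - 6*u*cos(7*u/2)/7 + 12*sin(7*u/2)/49 - 212*cos(7*u/2)/343; evaluating from -2*pi to 2*pi: ∫_{-2*pi}^{2*pi} (-u**2 + 3*u + 2) sin(7*u/2) du = (-8*pi**2/7 + 212/343 + 12*pi/7) - (-8*pi**2/7 - 12*pi/7 + 212/343) = 24*pi/7.
Hence b_7 = (1/(2*pi))·(24*pi/7) = 12/7.

12/7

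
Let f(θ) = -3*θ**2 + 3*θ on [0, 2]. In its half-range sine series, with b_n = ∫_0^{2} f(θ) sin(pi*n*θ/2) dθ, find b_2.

6/pi

b_2 = ∫_0^{2} (-3*θ**2 + 3*θ) sin(pi*θ) dθ.
Integrating by parts twice (tabular method), an antiderivative of (-3*θ**2 + 3*θ) sin(pi*θ) is 3*θ**2*cos(pi*θ)/pi - 6*θ*sin(pi*θ)/pi**2 - 3*θ*cos(pi*θ)/pi + 3*sin(pi*θ)/pi**2 - 6*cos(pi*θ)/pi**3; evaluating from 0 to 2: ∫_{0}^{2} (-3*θ**2 + 3*θ) sin(pi*θ) dθ = (-6/pi**3 + 6/pi) - (-6/pi**3) = 6/pi.
Hence b_2 = 6/pi.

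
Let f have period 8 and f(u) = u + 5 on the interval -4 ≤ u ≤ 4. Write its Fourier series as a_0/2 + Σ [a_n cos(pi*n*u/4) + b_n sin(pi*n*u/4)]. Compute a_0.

a_0 = 1/4 ∫_{-4}^{4} f(u) du = 1/4 · (40) = 10.

10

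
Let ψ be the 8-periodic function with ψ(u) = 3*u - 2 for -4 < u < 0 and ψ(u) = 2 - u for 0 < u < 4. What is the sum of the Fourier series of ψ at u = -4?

u = -4 differs from u = 4 by -1 full period(s), and the series is 8-periodic.
At u = 4 the one-sided limits are ψ(4^-) = -2 and ψ(4^+) = -14.
By Dirichlet's theorem the series converges to their average, [(-2) + (-14)]/2 = -8.

-8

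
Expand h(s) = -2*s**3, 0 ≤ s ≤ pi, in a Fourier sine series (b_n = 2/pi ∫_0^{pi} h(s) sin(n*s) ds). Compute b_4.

-3/8 + pi**2

b_4 = 2/pi ∫_0^{pi} (-2*s**3) sin(4*s) ds.
Integrating by parts three times (tabular method), an antiderivative of (-2*s**3) sin(4*s) is s**3*cos(4*s)/2 - 3*s**2*sin(4*s)/8 - 3*s*cos(4*s)/16 + 3*sin(4*s)/64; evaluating from 0 to pi: ∫_{0}^{pi} (-2*s**3) sin(4*s) ds = (pi*(-3 + 8*pi**2)/16) - (0) = pi*(-3 + 8*pi**2)/16.
Hence b_4 = (2/pi)·(pi*(-3 + 8*pi**2)/16) = -3/8 + pi**2.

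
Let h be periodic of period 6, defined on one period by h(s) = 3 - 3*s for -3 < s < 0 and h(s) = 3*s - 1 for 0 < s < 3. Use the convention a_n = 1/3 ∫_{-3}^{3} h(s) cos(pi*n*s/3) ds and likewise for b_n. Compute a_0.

a_0 = 1/3 ∫_{-3}^{3} h(s) ds = 1/3 · (33) = 11.

11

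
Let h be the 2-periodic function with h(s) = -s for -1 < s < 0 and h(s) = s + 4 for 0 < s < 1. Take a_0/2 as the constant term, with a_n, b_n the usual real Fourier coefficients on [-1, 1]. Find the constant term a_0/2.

5/2

a_0 = ∫_{-1}^{1} h(s) ds = 5.
So the constant term a_0/2 = 5/2.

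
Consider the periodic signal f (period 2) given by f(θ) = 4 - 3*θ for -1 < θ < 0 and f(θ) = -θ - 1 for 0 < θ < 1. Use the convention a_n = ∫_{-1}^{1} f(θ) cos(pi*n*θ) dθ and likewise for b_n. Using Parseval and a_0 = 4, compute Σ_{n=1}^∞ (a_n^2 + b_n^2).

Parseval: a_0^2/2 + Σ_{n≥1} (a_n^2+b_n^2) = ∫_{-1}^{1} f(θ)^2 dθ = 100/3.
Subtract a_0^2/2 = 8: Σ (a_n^2+b_n^2) = 76/3.

76/3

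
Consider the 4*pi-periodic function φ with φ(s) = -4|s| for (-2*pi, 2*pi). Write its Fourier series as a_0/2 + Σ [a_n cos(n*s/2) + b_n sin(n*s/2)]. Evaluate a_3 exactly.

32/(9*pi)

a_3 = (1/(2*pi)) ∫_{-2*pi}^{2*pi} φ(s) cos(3*s/2) ds.
φ is even and cos(3*s/2) is even, so the integrand is even and a_3 = 1/pi ∫_0^{2*pi} φ(s) cos(3*s/2) ds.
Integrating by parts (boundary term plus one more integral), an antiderivative of (-4*s) cos(3*s/2) is -8*s*sin(3*s/2)/3 - 16*cos(3*s/2)/9; evaluating from 0 to 2*pi: ∫_{0}^{2*pi} (-4*s) cos(3*s/2) ds = (16/9) - (-16/9) = 32/9.
Hence a_3 = (1/pi)·(32/9) = 32/(9*pi).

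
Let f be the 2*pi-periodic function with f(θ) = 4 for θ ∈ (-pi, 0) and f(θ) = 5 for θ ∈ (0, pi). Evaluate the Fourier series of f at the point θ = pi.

9/2

θ = pi differs from θ = -pi by 1 full period(s), and the series is 2*pi-periodic.
At θ = -pi the one-sided limits are f(-pi^-) = 5 and f(-pi^+) = 4.
By Dirichlet's theorem the series converges to their average, [(5) + (4)]/2 = 9/2.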